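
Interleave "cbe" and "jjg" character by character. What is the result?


Interleaving "cbe" and "jjg":
  Position 0: 'c' from first, 'j' from second => "cj"
  Position 1: 'b' from first, 'j' from second => "bj"
  Position 2: 'e' from first, 'g' from second => "eg"
Result: cjbjeg

cjbjeg


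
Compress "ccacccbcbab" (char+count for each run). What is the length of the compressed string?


Input: ccacccbcbab
Runs:
  'c' x 2 => "c2"
  'a' x 1 => "a1"
  'c' x 3 => "c3"
  'b' x 1 => "b1"
  'c' x 1 => "c1"
  'b' x 1 => "b1"
  'a' x 1 => "a1"
  'b' x 1 => "b1"
Compressed: "c2a1c3b1c1b1a1b1"
Compressed length: 16

16


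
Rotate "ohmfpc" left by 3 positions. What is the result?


Input: "ohmfpc", rotate left by 3
First 3 characters: "ohm"
Remaining characters: "fpc"
Concatenate remaining + first: "fpc" + "ohm" = "fpcohm"

fpcohm


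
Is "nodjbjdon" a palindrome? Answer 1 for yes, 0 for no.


Input: nodjbjdon
Reversed: nodjbjdon
  Compare pos 0 ('n') with pos 8 ('n'): match
  Compare pos 1 ('o') with pos 7 ('o'): match
  Compare pos 2 ('d') with pos 6 ('d'): match
  Compare pos 3 ('j') with pos 5 ('j'): match
Result: palindrome

1


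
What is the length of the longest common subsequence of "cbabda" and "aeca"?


LCS of "cbabda" and "aeca"
DP table:
           a    e    c    a
      0    0    0    0    0
  c   0    0    0    1    1
  b   0    0    0    1    1
  a   0    1    1    1    2
  b   0    1    1    1    2
  d   0    1    1    1    2
  a   0    1    1    1    2
LCS length = dp[6][4] = 2

2


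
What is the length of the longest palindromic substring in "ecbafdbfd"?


Input: "ecbafdbfd"
Checking substrings for palindromes:
  No multi-char palindromic substrings found
Longest palindromic substring: "e" with length 1

1


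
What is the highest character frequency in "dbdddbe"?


Input: dbdddbe
Character counts:
  'b': 2
  'd': 4
  'e': 1
Maximum frequency: 4

4


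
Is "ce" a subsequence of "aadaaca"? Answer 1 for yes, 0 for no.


Check if "ce" is a subsequence of "aadaaca"
Greedy scan:
  Position 0 ('a'): no match needed
  Position 1 ('a'): no match needed
  Position 2 ('d'): no match needed
  Position 3 ('a'): no match needed
  Position 4 ('a'): no match needed
  Position 5 ('c'): matches sub[0] = 'c'
  Position 6 ('a'): no match needed
Only matched 1/2 characters => not a subsequence

0


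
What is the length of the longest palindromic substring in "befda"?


Input: "befda"
Checking substrings for palindromes:
  No multi-char palindromic substrings found
Longest palindromic substring: "b" with length 1

1


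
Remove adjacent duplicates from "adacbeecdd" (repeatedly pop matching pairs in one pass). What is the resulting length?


Input: adacbeecdd
Stack-based adjacent duplicate removal:
  Read 'a': push. Stack: a
  Read 'd': push. Stack: ad
  Read 'a': push. Stack: ada
  Read 'c': push. Stack: adac
  Read 'b': push. Stack: adacb
  Read 'e': push. Stack: adacbe
  Read 'e': matches stack top 'e' => pop. Stack: adacb
  Read 'c': push. Stack: adacbc
  Read 'd': push. Stack: adacbcd
  Read 'd': matches stack top 'd' => pop. Stack: adacbc
Final stack: "adacbc" (length 6)

6


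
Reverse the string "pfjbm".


Input: pfjbm
Reading characters right to left:
  Position 4: 'm'
  Position 3: 'b'
  Position 2: 'j'
  Position 1: 'f'
  Position 0: 'p'
Reversed: mbjfp

mbjfp


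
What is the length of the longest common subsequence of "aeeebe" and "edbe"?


LCS of "aeeebe" and "edbe"
DP table:
           e    d    b    e
      0    0    0    0    0
  a   0    0    0    0    0
  e   0    1    1    1    1
  e   0    1    1    1    2
  e   0    1    1    1    2
  b   0    1    1    2    2
  e   0    1    1    2    3
LCS length = dp[6][4] = 3

3


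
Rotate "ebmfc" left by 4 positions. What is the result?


Input: "ebmfc", rotate left by 4
First 4 characters: "ebmf"
Remaining characters: "c"
Concatenate remaining + first: "c" + "ebmf" = "cebmf"

cebmf


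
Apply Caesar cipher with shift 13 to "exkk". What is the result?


Caesar cipher: shift "exkk" by 13
  'e' (pos 4) + 13 = pos 17 = 'r'
  'x' (pos 23) + 13 = pos 10 = 'k'
  'k' (pos 10) + 13 = pos 23 = 'x'
  'k' (pos 10) + 13 = pos 23 = 'x'
Result: rkxx

rkxx


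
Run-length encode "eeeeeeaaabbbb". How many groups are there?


Input: eeeeeeaaabbbb
Scanning for consecutive runs:
  Group 1: 'e' x 6 (positions 0-5)
  Group 2: 'a' x 3 (positions 6-8)
  Group 3: 'b' x 4 (positions 9-12)
Total groups: 3

3


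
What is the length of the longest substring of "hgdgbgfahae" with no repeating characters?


Input: "hgdgbgfahae"
Sliding window (track last position of each char):
  Position 0 ('h'): window [0,0] length 1 -- new best
  Position 1 ('g'): window [0,1] length 2 -- new best
  Position 2 ('d'): window [0,2] length 3 -- new best
  Position 3 ('g'): repeat (last at 1), move window start to 2
  Position 3 ('g'): window [2,3] length 2
  Position 4 ('b'): window [2,4] length 3
  Position 5 ('g'): repeat (last at 3), move window start to 4
  Position 5 ('g'): window [4,5] length 2
  Position 6 ('f'): window [4,6] length 3
  Position 7 ('a'): window [4,7] length 4 -- new best
  Position 8 ('h'): window [4,8] length 5 -- new best
  Position 9 ('a'): repeat (last at 7), move window start to 8
  Position 9 ('a'): window [8,9] length 2
  Position 10 ('e'): window [8,10] length 3
Longest substring with no repeats: "bgfah" with length 5

5


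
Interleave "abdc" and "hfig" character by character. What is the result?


Interleaving "abdc" and "hfig":
  Position 0: 'a' from first, 'h' from second => "ah"
  Position 1: 'b' from first, 'f' from second => "bf"
  Position 2: 'd' from first, 'i' from second => "di"
  Position 3: 'c' from first, 'g' from second => "cg"
Result: ahbfdicg

ahbfdicg


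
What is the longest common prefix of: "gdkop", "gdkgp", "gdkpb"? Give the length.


Words: gdkop, gdkgp, gdkpb
  Position 0: all 'g' => match
  Position 1: all 'd' => match
  Position 2: all 'k' => match
  Position 3: ('o', 'g', 'p') => mismatch, stop
LCP = "gdk" (length 3)

3


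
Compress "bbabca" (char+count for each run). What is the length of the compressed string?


Input: bbabca
Runs:
  'b' x 2 => "b2"
  'a' x 1 => "a1"
  'b' x 1 => "b1"
  'c' x 1 => "c1"
  'a' x 1 => "a1"
Compressed: "b2a1b1c1a1"
Compressed length: 10

10


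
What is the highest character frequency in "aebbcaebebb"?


Input: aebbcaebebb
Character counts:
  'a': 2
  'b': 5
  'c': 1
  'e': 3
Maximum frequency: 5

5


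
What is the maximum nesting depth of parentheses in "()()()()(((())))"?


Input: "()()()()(((())))"
Tracking depth:
  Position 0 '(': depth becomes 1
  Position 1 ')': depth becomes 0
  Position 2 '(': depth becomes 1
  Position 3 ')': depth becomes 0
  Position 4 '(': depth becomes 1
  Position 5 ')': depth becomes 0
  Position 6 '(': depth becomes 1
  Position 7 ')': depth becomes 0
  Position 8 '(': depth becomes 1
  Position 9 '(': depth becomes 2
  Position 10 '(': depth becomes 3
  Position 11 '(': depth becomes 4
  Position 12 ')': depth becomes 3
  Position 13 ')': depth becomes 2
  Position 14 ')': depth becomes 1
  Position 15 ')': depth becomes 0
Maximum depth reached: 4

4


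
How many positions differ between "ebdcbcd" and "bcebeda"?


Comparing "ebdcbcd" and "bcebeda" position by position:
  Position 0: 'e' vs 'b' => DIFFER
  Position 1: 'b' vs 'c' => DIFFER
  Position 2: 'd' vs 'e' => DIFFER
  Position 3: 'c' vs 'b' => DIFFER
  Position 4: 'b' vs 'e' => DIFFER
  Position 5: 'c' vs 'd' => DIFFER
  Position 6: 'd' vs 'a' => DIFFER
Positions that differ: 7

7


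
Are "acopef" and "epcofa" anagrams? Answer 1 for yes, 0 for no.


Strings: "acopef", "epcofa"
Sorted first:  acefop
Sorted second: acefop
Sorted forms match => anagrams

1


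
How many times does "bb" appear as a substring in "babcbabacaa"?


Searching for "bb" in "babcbabacaa"
Scanning each position:
  Position 0: "ba" => no
  Position 1: "ab" => no
  Position 2: "bc" => no
  Position 3: "cb" => no
  Position 4: "ba" => no
  Position 5: "ab" => no
  Position 6: "ba" => no
  Position 7: "ac" => no
  Position 8: "ca" => no
  Position 9: "aa" => no
Total occurrences: 0

0


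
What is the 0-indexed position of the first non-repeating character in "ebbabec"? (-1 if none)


Input: ebbabec
Character frequencies:
  'a': 1
  'b': 3
  'c': 1
  'e': 2
Scanning left to right for freq == 1:
  Position 0 ('e'): freq=2, skip
  Position 1 ('b'): freq=3, skip
  Position 2 ('b'): freq=3, skip
  Position 3 ('a'): unique! => answer = 3

3


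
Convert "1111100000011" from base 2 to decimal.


Input: "1111100000011" in base 2
Positional expansion:
  Digit '1' (value 1) x 2^12 = 4096
  Digit '1' (value 1) x 2^11 = 2048
  Digit '1' (value 1) x 2^10 = 1024
  Digit '1' (value 1) x 2^9 = 512
  Digit '1' (value 1) x 2^8 = 256
  Digit '0' (value 0) x 2^7 = 0
  Digit '0' (value 0) x 2^6 = 0
  Digit '0' (value 0) x 2^5 = 0
  Digit '0' (value 0) x 2^4 = 0
  Digit '0' (value 0) x 2^3 = 0
  Digit '0' (value 0) x 2^2 = 0
  Digit '1' (value 1) x 2^1 = 2
  Digit '1' (value 1) x 2^0 = 1
Sum = 7939

7939


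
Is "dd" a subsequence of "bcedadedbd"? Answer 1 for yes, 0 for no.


Check if "dd" is a subsequence of "bcedadedbd"
Greedy scan:
  Position 0 ('b'): no match needed
  Position 1 ('c'): no match needed
  Position 2 ('e'): no match needed
  Position 3 ('d'): matches sub[0] = 'd'
  Position 4 ('a'): no match needed
  Position 5 ('d'): matches sub[1] = 'd'
  Position 6 ('e'): no match needed
  Position 7 ('d'): no match needed
  Position 8 ('b'): no match needed
  Position 9 ('d'): no match needed
All 2 characters matched => is a subsequence

1


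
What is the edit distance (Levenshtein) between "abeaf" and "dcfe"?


Computing edit distance: "abeaf" -> "dcfe"
DP table:
           d    c    f    e
      0    1    2    3    4
  a   1    1    2    3    4
  b   2    2    2    3    4
  e   3    3    3    3    3
  a   4    4    4    4    4
  f   5    5    5    4    5
Edit distance = dp[5][4] = 5

5


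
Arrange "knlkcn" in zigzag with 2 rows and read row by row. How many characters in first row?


Zigzag "knlkcn" into 2 rows:
Placing characters:
  'k' => row 0
  'n' => row 1
  'l' => row 0
  'k' => row 1
  'c' => row 0
  'n' => row 1
Rows:
  Row 0: "klc"
  Row 1: "nkn"
First row length: 3

3


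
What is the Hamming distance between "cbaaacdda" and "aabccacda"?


Comparing "cbaaacdda" and "aabccacda" position by position:
  Position 0: 'c' vs 'a' => differ
  Position 1: 'b' vs 'a' => differ
  Position 2: 'a' vs 'b' => differ
  Position 3: 'a' vs 'c' => differ
  Position 4: 'a' vs 'c' => differ
  Position 5: 'c' vs 'a' => differ
  Position 6: 'd' vs 'c' => differ
  Position 7: 'd' vs 'd' => same
  Position 8: 'a' vs 'a' => same
Total differences (Hamming distance): 7

7


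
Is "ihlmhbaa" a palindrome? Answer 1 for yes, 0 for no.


Input: ihlmhbaa
Reversed: aabhmlhi
  Compare pos 0 ('i') with pos 7 ('a'): MISMATCH
  Compare pos 1 ('h') with pos 6 ('a'): MISMATCH
  Compare pos 2 ('l') with pos 5 ('b'): MISMATCH
  Compare pos 3 ('m') with pos 4 ('h'): MISMATCH
Result: not a palindrome

0


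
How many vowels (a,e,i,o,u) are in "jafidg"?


Input: jafidg
Checking each character:
  'j' at position 0: consonant
  'a' at position 1: vowel (running total: 1)
  'f' at position 2: consonant
  'i' at position 3: vowel (running total: 2)
  'd' at position 4: consonant
  'g' at position 5: consonant
Total vowels: 2

2


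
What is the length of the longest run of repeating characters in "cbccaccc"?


Input: "cbccaccc"
Scanning for longest run:
  Position 1 ('b'): new char, reset run to 1
  Position 2 ('c'): new char, reset run to 1
  Position 3 ('c'): continues run of 'c', length=2
  Position 4 ('a'): new char, reset run to 1
  Position 5 ('c'): new char, reset run to 1
  Position 6 ('c'): continues run of 'c', length=2
  Position 7 ('c'): continues run of 'c', length=3
Longest run: 'c' with length 3

3


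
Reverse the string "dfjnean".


Input: dfjnean
Reading characters right to left:
  Position 6: 'n'
  Position 5: 'a'
  Position 4: 'e'
  Position 3: 'n'
  Position 2: 'j'
  Position 1: 'f'
  Position 0: 'd'
Reversed: naenjfd

naenjfd


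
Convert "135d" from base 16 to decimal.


Input: "135d" in base 16
Positional expansion:
  Digit '1' (value 1) x 16^3 = 4096
  Digit '3' (value 3) x 16^2 = 768
  Digit '5' (value 5) x 16^1 = 80
  Digit 'd' (value 13) x 16^0 = 13
Sum = 4957

4957


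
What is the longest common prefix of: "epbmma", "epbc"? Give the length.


Words: epbmma, epbc
  Position 0: all 'e' => match
  Position 1: all 'p' => match
  Position 2: all 'b' => match
  Position 3: ('m', 'c') => mismatch, stop
LCP = "epb" (length 3)

3


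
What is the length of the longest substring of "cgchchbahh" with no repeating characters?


Input: "cgchchbahh"
Sliding window (track last position of each char):
  Position 0 ('c'): window [0,0] length 1 -- new best
  Position 1 ('g'): window [0,1] length 2 -- new best
  Position 2 ('c'): repeat (last at 0), move window start to 1
  Position 2 ('c'): window [1,2] length 2
  Position 3 ('h'): window [1,3] length 3 -- new best
  Position 4 ('c'): repeat (last at 2), move window start to 3
  Position 4 ('c'): window [3,4] length 2
  Position 5 ('h'): repeat (last at 3), move window start to 4
  Position 5 ('h'): window [4,5] length 2
  Position 6 ('b'): window [4,6] length 3
  Position 7 ('a'): window [4,7] length 4 -- new best
  Position 8 ('h'): repeat (last at 5), move window start to 6
  Position 8 ('h'): window [6,8] length 3
  Position 9 ('h'): repeat (last at 8), move window start to 9
  Position 9 ('h'): window [9,9] length 1
Longest substring with no repeats: "chba" with length 4

4


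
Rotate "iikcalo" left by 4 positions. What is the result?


Input: "iikcalo", rotate left by 4
First 4 characters: "iikc"
Remaining characters: "alo"
Concatenate remaining + first: "alo" + "iikc" = "aloiikc"

aloiikc


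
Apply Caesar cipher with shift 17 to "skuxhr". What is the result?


Caesar cipher: shift "skuxhr" by 17
  's' (pos 18) + 17 = pos 9 = 'j'
  'k' (pos 10) + 17 = pos 1 = 'b'
  'u' (pos 20) + 17 = pos 11 = 'l'
  'x' (pos 23) + 17 = pos 14 = 'o'
  'h' (pos 7) + 17 = pos 24 = 'y'
  'r' (pos 17) + 17 = pos 8 = 'i'
Result: jbloyi

jbloyi


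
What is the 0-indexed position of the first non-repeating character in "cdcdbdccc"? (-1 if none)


Input: cdcdbdccc
Character frequencies:
  'b': 1
  'c': 5
  'd': 3
Scanning left to right for freq == 1:
  Position 0 ('c'): freq=5, skip
  Position 1 ('d'): freq=3, skip
  Position 2 ('c'): freq=5, skip
  Position 3 ('d'): freq=3, skip
  Position 4 ('b'): unique! => answer = 4

4


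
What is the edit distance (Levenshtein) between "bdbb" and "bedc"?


Computing edit distance: "bdbb" -> "bedc"
DP table:
           b    e    d    c
      0    1    2    3    4
  b   1    0    1    2    3
  d   2    1    1    1    2
  b   3    2    2    2    2
  b   4    3    3    3    3
Edit distance = dp[4][4] = 3

3


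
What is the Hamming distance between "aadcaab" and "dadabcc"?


Comparing "aadcaab" and "dadabcc" position by position:
  Position 0: 'a' vs 'd' => differ
  Position 1: 'a' vs 'a' => same
  Position 2: 'd' vs 'd' => same
  Position 3: 'c' vs 'a' => differ
  Position 4: 'a' vs 'b' => differ
  Position 5: 'a' vs 'c' => differ
  Position 6: 'b' vs 'c' => differ
Total differences (Hamming distance): 5

5


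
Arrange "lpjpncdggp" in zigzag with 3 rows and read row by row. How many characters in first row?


Zigzag "lpjpncdggp" into 3 rows:
Placing characters:
  'l' => row 0
  'p' => row 1
  'j' => row 2
  'p' => row 1
  'n' => row 0
  'c' => row 1
  'd' => row 2
  'g' => row 1
  'g' => row 0
  'p' => row 1
Rows:
  Row 0: "lng"
  Row 1: "ppcgp"
  Row 2: "jd"
First row length: 3

3


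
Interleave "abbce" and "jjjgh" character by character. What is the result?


Interleaving "abbce" and "jjjgh":
  Position 0: 'a' from first, 'j' from second => "aj"
  Position 1: 'b' from first, 'j' from second => "bj"
  Position 2: 'b' from first, 'j' from second => "bj"
  Position 3: 'c' from first, 'g' from second => "cg"
  Position 4: 'e' from first, 'h' from second => "eh"
Result: ajbjbjcgeh

ajbjbjcgeh


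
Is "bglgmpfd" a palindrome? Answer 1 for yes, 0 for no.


Input: bglgmpfd
Reversed: dfpmglgb
  Compare pos 0 ('b') with pos 7 ('d'): MISMATCH
  Compare pos 1 ('g') with pos 6 ('f'): MISMATCH
  Compare pos 2 ('l') with pos 5 ('p'): MISMATCH
  Compare pos 3 ('g') with pos 4 ('m'): MISMATCH
Result: not a palindrome

0


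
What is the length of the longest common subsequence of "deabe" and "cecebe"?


LCS of "deabe" and "cecebe"
DP table:
           c    e    c    e    b    e
      0    0    0    0    0    0    0
  d   0    0    0    0    0    0    0
  e   0    0    1    1    1    1    1
  a   0    0    1    1    1    1    1
  b   0    0    1    1    1    2    2
  e   0    0    1    1    2    2    3
LCS length = dp[5][6] = 3

3


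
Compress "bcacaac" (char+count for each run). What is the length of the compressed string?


Input: bcacaac
Runs:
  'b' x 1 => "b1"
  'c' x 1 => "c1"
  'a' x 1 => "a1"
  'c' x 1 => "c1"
  'a' x 2 => "a2"
  'c' x 1 => "c1"
Compressed: "b1c1a1c1a2c1"
Compressed length: 12

12


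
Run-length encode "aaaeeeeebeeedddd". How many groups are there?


Input: aaaeeeeebeeedddd
Scanning for consecutive runs:
  Group 1: 'a' x 3 (positions 0-2)
  Group 2: 'e' x 5 (positions 3-7)
  Group 3: 'b' x 1 (positions 8-8)
  Group 4: 'e' x 3 (positions 9-11)
  Group 5: 'd' x 4 (positions 12-15)
Total groups: 5

5


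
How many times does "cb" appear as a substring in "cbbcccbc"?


Searching for "cb" in "cbbcccbc"
Scanning each position:
  Position 0: "cb" => MATCH
  Position 1: "bb" => no
  Position 2: "bc" => no
  Position 3: "cc" => no
  Position 4: "cc" => no
  Position 5: "cb" => MATCH
  Position 6: "bc" => no
Total occurrences: 2

2


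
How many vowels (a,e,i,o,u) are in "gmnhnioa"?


Input: gmnhnioa
Checking each character:
  'g' at position 0: consonant
  'm' at position 1: consonant
  'n' at position 2: consonant
  'h' at position 3: consonant
  'n' at position 4: consonant
  'i' at position 5: vowel (running total: 1)
  'o' at position 6: vowel (running total: 2)
  'a' at position 7: vowel (running total: 3)
Total vowels: 3

3


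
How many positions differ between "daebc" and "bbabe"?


Comparing "daebc" and "bbabe" position by position:
  Position 0: 'd' vs 'b' => DIFFER
  Position 1: 'a' vs 'b' => DIFFER
  Position 2: 'e' vs 'a' => DIFFER
  Position 3: 'b' vs 'b' => same
  Position 4: 'c' vs 'e' => DIFFER
Positions that differ: 4

4


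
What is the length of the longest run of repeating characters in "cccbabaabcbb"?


Input: "cccbabaabcbb"
Scanning for longest run:
  Position 1 ('c'): continues run of 'c', length=2
  Position 2 ('c'): continues run of 'c', length=3
  Position 3 ('b'): new char, reset run to 1
  Position 4 ('a'): new char, reset run to 1
  Position 5 ('b'): new char, reset run to 1
  Position 6 ('a'): new char, reset run to 1
  Position 7 ('a'): continues run of 'a', length=2
  Position 8 ('b'): new char, reset run to 1
  Position 9 ('c'): new char, reset run to 1
  Position 10 ('b'): new char, reset run to 1
  Position 11 ('b'): continues run of 'b', length=2
Longest run: 'c' with length 3

3


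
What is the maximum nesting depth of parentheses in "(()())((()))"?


Input: "(()())((()))"
Tracking depth:
  Position 0 '(': depth becomes 1
  Position 1 '(': depth becomes 2
  Position 2 ')': depth becomes 1
  Position 3 '(': depth becomes 2
  Position 4 ')': depth becomes 1
  Position 5 ')': depth becomes 0
  Position 6 '(': depth becomes 1
  Position 7 '(': depth becomes 2
  Position 8 '(': depth becomes 3
  Position 9 ')': depth becomes 2
  Position 10 ')': depth becomes 1
  Position 11 ')': depth becomes 0
Maximum depth reached: 3

3


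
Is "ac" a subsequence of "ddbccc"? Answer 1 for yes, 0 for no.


Check if "ac" is a subsequence of "ddbccc"
Greedy scan:
  Position 0 ('d'): no match needed
  Position 1 ('d'): no match needed
  Position 2 ('b'): no match needed
  Position 3 ('c'): no match needed
  Position 4 ('c'): no match needed
  Position 5 ('c'): no match needed
Only matched 0/2 characters => not a subsequence

0


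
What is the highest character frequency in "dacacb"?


Input: dacacb
Character counts:
  'a': 2
  'b': 1
  'c': 2
  'd': 1
Maximum frequency: 2

2


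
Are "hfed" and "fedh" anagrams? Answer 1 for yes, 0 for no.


Strings: "hfed", "fedh"
Sorted first:  defh
Sorted second: defh
Sorted forms match => anagrams

1


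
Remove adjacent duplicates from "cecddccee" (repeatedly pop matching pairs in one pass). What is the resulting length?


Input: cecddccee
Stack-based adjacent duplicate removal:
  Read 'c': push. Stack: c
  Read 'e': push. Stack: ce
  Read 'c': push. Stack: cec
  Read 'd': push. Stack: cecd
  Read 'd': matches stack top 'd' => pop. Stack: cec
  Read 'c': matches stack top 'c' => pop. Stack: ce
  Read 'c': push. Stack: cec
  Read 'e': push. Stack: cece
  Read 'e': matches stack top 'e' => pop. Stack: cec
Final stack: "cec" (length 3)

3


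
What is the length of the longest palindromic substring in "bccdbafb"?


Input: "bccdbafb"
Checking substrings for palindromes:
  [1:3] "cc" (len 2) => palindrome
Longest palindromic substring: "cc" with length 2

2


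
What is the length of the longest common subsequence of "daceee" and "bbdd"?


LCS of "daceee" and "bbdd"
DP table:
           b    b    d    d
      0    0    0    0    0
  d   0    0    0    1    1
  a   0    0    0    1    1
  c   0    0    0    1    1
  e   0    0    0    1    1
  e   0    0    0    1    1
  e   0    0    0    1    1
LCS length = dp[6][4] = 1

1


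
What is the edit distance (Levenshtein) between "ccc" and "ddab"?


Computing edit distance: "ccc" -> "ddab"
DP table:
           d    d    a    b
      0    1    2    3    4
  c   1    1    2    3    4
  c   2    2    2    3    4
  c   3    3    3    3    4
Edit distance = dp[3][4] = 4

4


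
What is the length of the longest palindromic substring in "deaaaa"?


Input: "deaaaa"
Checking substrings for palindromes:
  [2:6] "aaaa" (len 4) => palindrome
  [2:5] "aaa" (len 3) => palindrome
  [3:6] "aaa" (len 3) => palindrome
  [2:4] "aa" (len 2) => palindrome
  [3:5] "aa" (len 2) => palindrome
  [4:6] "aa" (len 2) => palindrome
Longest palindromic substring: "aaaa" with length 4

4


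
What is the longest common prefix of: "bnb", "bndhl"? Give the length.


Words: bnb, bndhl
  Position 0: all 'b' => match
  Position 1: all 'n' => match
  Position 2: ('b', 'd') => mismatch, stop
LCP = "bn" (length 2)

2


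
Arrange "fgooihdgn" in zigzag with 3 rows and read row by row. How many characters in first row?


Zigzag "fgooihdgn" into 3 rows:
Placing characters:
  'f' => row 0
  'g' => row 1
  'o' => row 2
  'o' => row 1
  'i' => row 0
  'h' => row 1
  'd' => row 2
  'g' => row 1
  'n' => row 0
Rows:
  Row 0: "fin"
  Row 1: "gohg"
  Row 2: "od"
First row length: 3

3


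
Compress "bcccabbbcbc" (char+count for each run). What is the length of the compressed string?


Input: bcccabbbcbc
Runs:
  'b' x 1 => "b1"
  'c' x 3 => "c3"
  'a' x 1 => "a1"
  'b' x 3 => "b3"
  'c' x 1 => "c1"
  'b' x 1 => "b1"
  'c' x 1 => "c1"
Compressed: "b1c3a1b3c1b1c1"
Compressed length: 14

14


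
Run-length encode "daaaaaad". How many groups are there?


Input: daaaaaad
Scanning for consecutive runs:
  Group 1: 'd' x 1 (positions 0-0)
  Group 2: 'a' x 6 (positions 1-6)
  Group 3: 'd' x 1 (positions 7-7)
Total groups: 3

3


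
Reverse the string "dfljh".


Input: dfljh
Reading characters right to left:
  Position 4: 'h'
  Position 3: 'j'
  Position 2: 'l'
  Position 1: 'f'
  Position 0: 'd'
Reversed: hjlfd

hjlfd


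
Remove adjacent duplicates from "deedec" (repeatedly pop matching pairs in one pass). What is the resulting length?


Input: deedec
Stack-based adjacent duplicate removal:
  Read 'd': push. Stack: d
  Read 'e': push. Stack: de
  Read 'e': matches stack top 'e' => pop. Stack: d
  Read 'd': matches stack top 'd' => pop. Stack: (empty)
  Read 'e': push. Stack: e
  Read 'c': push. Stack: ec
Final stack: "ec" (length 2)

2


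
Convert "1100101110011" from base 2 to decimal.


Input: "1100101110011" in base 2
Positional expansion:
  Digit '1' (value 1) x 2^12 = 4096
  Digit '1' (value 1) x 2^11 = 2048
  Digit '0' (value 0) x 2^10 = 0
  Digit '0' (value 0) x 2^9 = 0
  Digit '1' (value 1) x 2^8 = 256
  Digit '0' (value 0) x 2^7 = 0
  Digit '1' (value 1) x 2^6 = 64
  Digit '1' (value 1) x 2^5 = 32
  Digit '1' (value 1) x 2^4 = 16
  Digit '0' (value 0) x 2^3 = 0
  Digit '0' (value 0) x 2^2 = 0
  Digit '1' (value 1) x 2^1 = 2
  Digit '1' (value 1) x 2^0 = 1
Sum = 6515

6515


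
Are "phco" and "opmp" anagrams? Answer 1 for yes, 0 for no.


Strings: "phco", "opmp"
Sorted first:  chop
Sorted second: mopp
Differ at position 0: 'c' vs 'm' => not anagrams

0


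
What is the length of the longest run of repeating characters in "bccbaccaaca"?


Input: "bccbaccaaca"
Scanning for longest run:
  Position 1 ('c'): new char, reset run to 1
  Position 2 ('c'): continues run of 'c', length=2
  Position 3 ('b'): new char, reset run to 1
  Position 4 ('a'): new char, reset run to 1
  Position 5 ('c'): new char, reset run to 1
  Position 6 ('c'): continues run of 'c', length=2
  Position 7 ('a'): new char, reset run to 1
  Position 8 ('a'): continues run of 'a', length=2
  Position 9 ('c'): new char, reset run to 1
  Position 10 ('a'): new char, reset run to 1
Longest run: 'c' with length 2

2


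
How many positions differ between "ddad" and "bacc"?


Comparing "ddad" and "bacc" position by position:
  Position 0: 'd' vs 'b' => DIFFER
  Position 1: 'd' vs 'a' => DIFFER
  Position 2: 'a' vs 'c' => DIFFER
  Position 3: 'd' vs 'c' => DIFFER
Positions that differ: 4

4


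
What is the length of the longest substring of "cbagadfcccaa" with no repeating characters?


Input: "cbagadfcccaa"
Sliding window (track last position of each char):
  Position 0 ('c'): window [0,0] length 1 -- new best
  Position 1 ('b'): window [0,1] length 2 -- new best
  Position 2 ('a'): window [0,2] length 3 -- new best
  Position 3 ('g'): window [0,3] length 4 -- new best
  Position 4 ('a'): repeat (last at 2), move window start to 3
  Position 4 ('a'): window [3,4] length 2
  Position 5 ('d'): window [3,5] length 3
  Position 6 ('f'): window [3,6] length 4
  Position 7 ('c'): window [3,7] length 5 -- new best
  Position 8 ('c'): repeat (last at 7), move window start to 8
  Position 8 ('c'): window [8,8] length 1
  Position 9 ('c'): repeat (last at 8), move window start to 9
  Position 9 ('c'): window [9,9] length 1
  Position 10 ('a'): window [9,10] length 2
  Position 11 ('a'): repeat (last at 10), move window start to 11
  Position 11 ('a'): window [11,11] length 1
Longest substring with no repeats: "gadfc" with length 5

5


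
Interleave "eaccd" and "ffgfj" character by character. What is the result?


Interleaving "eaccd" and "ffgfj":
  Position 0: 'e' from first, 'f' from second => "ef"
  Position 1: 'a' from first, 'f' from second => "af"
  Position 2: 'c' from first, 'g' from second => "cg"
  Position 3: 'c' from first, 'f' from second => "cf"
  Position 4: 'd' from first, 'j' from second => "dj"
Result: efafcgcfdj

efafcgcfdj


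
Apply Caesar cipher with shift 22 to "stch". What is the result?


Caesar cipher: shift "stch" by 22
  's' (pos 18) + 22 = pos 14 = 'o'
  't' (pos 19) + 22 = pos 15 = 'p'
  'c' (pos 2) + 22 = pos 24 = 'y'
  'h' (pos 7) + 22 = pos 3 = 'd'
Result: opyd

opyd


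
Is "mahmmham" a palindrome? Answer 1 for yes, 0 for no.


Input: mahmmham
Reversed: mahmmham
  Compare pos 0 ('m') with pos 7 ('m'): match
  Compare pos 1 ('a') with pos 6 ('a'): match
  Compare pos 2 ('h') with pos 5 ('h'): match
  Compare pos 3 ('m') with pos 4 ('m'): match
Result: palindrome

1


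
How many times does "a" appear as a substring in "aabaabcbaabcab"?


Searching for "a" in "aabaabcbaabcab"
Scanning each position:
  Position 0: "a" => MATCH
  Position 1: "a" => MATCH
  Position 2: "b" => no
  Position 3: "a" => MATCH
  Position 4: "a" => MATCH
  Position 5: "b" => no
  Position 6: "c" => no
  Position 7: "b" => no
  Position 8: "a" => MATCH
  Position 9: "a" => MATCH
  Position 10: "b" => no
  Position 11: "c" => no
  Position 12: "a" => MATCH
  Position 13: "b" => no
Total occurrences: 7

7


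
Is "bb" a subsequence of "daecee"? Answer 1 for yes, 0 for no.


Check if "bb" is a subsequence of "daecee"
Greedy scan:
  Position 0 ('d'): no match needed
  Position 1 ('a'): no match needed
  Position 2 ('e'): no match needed
  Position 3 ('c'): no match needed
  Position 4 ('e'): no match needed
  Position 5 ('e'): no match needed
Only matched 0/2 characters => not a subsequence

0


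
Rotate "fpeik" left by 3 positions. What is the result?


Input: "fpeik", rotate left by 3
First 3 characters: "fpe"
Remaining characters: "ik"
Concatenate remaining + first: "ik" + "fpe" = "ikfpe"

ikfpe


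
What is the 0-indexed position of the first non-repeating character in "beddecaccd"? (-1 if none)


Input: beddecaccd
Character frequencies:
  'a': 1
  'b': 1
  'c': 3
  'd': 3
  'e': 2
Scanning left to right for freq == 1:
  Position 0 ('b'): unique! => answer = 0

0


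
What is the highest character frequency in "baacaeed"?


Input: baacaeed
Character counts:
  'a': 3
  'b': 1
  'c': 1
  'd': 1
  'e': 2
Maximum frequency: 3

3


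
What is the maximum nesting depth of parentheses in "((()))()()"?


Input: "((()))()()"
Tracking depth:
  Position 0 '(': depth becomes 1
  Position 1 '(': depth becomes 2
  Position 2 '(': depth becomes 3
  Position 3 ')': depth becomes 2
  Position 4 ')': depth becomes 1
  Position 5 ')': depth becomes 0
  Position 6 '(': depth becomes 1
  Position 7 ')': depth becomes 0
  Position 8 '(': depth becomes 1
  Position 9 ')': depth becomes 0
Maximum depth reached: 3

3


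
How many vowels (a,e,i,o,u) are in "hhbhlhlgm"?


Input: hhbhlhlgm
Checking each character:
  'h' at position 0: consonant
  'h' at position 1: consonant
  'b' at position 2: consonant
  'h' at position 3: consonant
  'l' at position 4: consonant
  'h' at position 5: consonant
  'l' at position 6: consonant
  'g' at position 7: consonant
  'm' at position 8: consonant
Total vowels: 0

0


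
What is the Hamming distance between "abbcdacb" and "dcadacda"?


Comparing "abbcdacb" and "dcadacda" position by position:
  Position 0: 'a' vs 'd' => differ
  Position 1: 'b' vs 'c' => differ
  Position 2: 'b' vs 'a' => differ
  Position 3: 'c' vs 'd' => differ
  Position 4: 'd' vs 'a' => differ
  Position 5: 'a' vs 'c' => differ
  Position 6: 'c' vs 'd' => differ
  Position 7: 'b' vs 'a' => differ
Total differences (Hamming distance): 8

8


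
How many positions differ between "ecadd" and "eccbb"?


Comparing "ecadd" and "eccbb" position by position:
  Position 0: 'e' vs 'e' => same
  Position 1: 'c' vs 'c' => same
  Position 2: 'a' vs 'c' => DIFFER
  Position 3: 'd' vs 'b' => DIFFER
  Position 4: 'd' vs 'b' => DIFFER
Positions that differ: 3

3


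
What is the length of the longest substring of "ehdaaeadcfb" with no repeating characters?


Input: "ehdaaeadcfb"
Sliding window (track last position of each char):
  Position 0 ('e'): window [0,0] length 1 -- new best
  Position 1 ('h'): window [0,1] length 2 -- new best
  Position 2 ('d'): window [0,2] length 3 -- new best
  Position 3 ('a'): window [0,3] length 4 -- new best
  Position 4 ('a'): repeat (last at 3), move window start to 4
  Position 4 ('a'): window [4,4] length 1
  Position 5 ('e'): window [4,5] length 2
  Position 6 ('a'): repeat (last at 4), move window start to 5
  Position 6 ('a'): window [5,6] length 2
  Position 7 ('d'): window [5,7] length 3
  Position 8 ('c'): window [5,8] length 4
  Position 9 ('f'): window [5,9] length 5 -- new best
  Position 10 ('b'): window [5,10] length 6 -- new best
Longest substring with no repeats: "eadcfb" with length 6

6


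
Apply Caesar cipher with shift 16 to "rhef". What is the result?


Caesar cipher: shift "rhef" by 16
  'r' (pos 17) + 16 = pos 7 = 'h'
  'h' (pos 7) + 16 = pos 23 = 'x'
  'e' (pos 4) + 16 = pos 20 = 'u'
  'f' (pos 5) + 16 = pos 21 = 'v'
Result: hxuv

hxuv


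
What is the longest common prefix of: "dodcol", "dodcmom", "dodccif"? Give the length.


Words: dodcol, dodcmom, dodccif
  Position 0: all 'd' => match
  Position 1: all 'o' => match
  Position 2: all 'd' => match
  Position 3: all 'c' => match
  Position 4: ('o', 'm', 'c') => mismatch, stop
LCP = "dodc" (length 4)

4


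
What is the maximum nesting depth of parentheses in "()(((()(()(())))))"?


Input: "()(((()(()(())))))"
Tracking depth:
  Position 0 '(': depth becomes 1
  Position 1 ')': depth becomes 0
  Position 2 '(': depth becomes 1
  Position 3 '(': depth becomes 2
  Position 4 '(': depth becomes 3
  Position 5 '(': depth becomes 4
  Position 6 ')': depth becomes 3
  Position 7 '(': depth becomes 4
  Position 8 '(': depth becomes 5
  Position 9 ')': depth becomes 4
  Position 10 '(': depth becomes 5
  Position 11 '(': depth becomes 6
  Position 12 ')': depth becomes 5
  Position 13 ')': depth becomes 4
  Position 14 ')': depth becomes 3
  Position 15 ')': depth becomes 2
  Position 16 ')': depth becomes 1
  Position 17 ')': depth becomes 0
Maximum depth reached: 6

6


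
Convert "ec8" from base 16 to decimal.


Input: "ec8" in base 16
Positional expansion:
  Digit 'e' (value 14) x 16^2 = 3584
  Digit 'c' (value 12) x 16^1 = 192
  Digit '8' (value 8) x 16^0 = 8
Sum = 3784

3784


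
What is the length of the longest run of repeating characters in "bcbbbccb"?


Input: "bcbbbccb"
Scanning for longest run:
  Position 1 ('c'): new char, reset run to 1
  Position 2 ('b'): new char, reset run to 1
  Position 3 ('b'): continues run of 'b', length=2
  Position 4 ('b'): continues run of 'b', length=3
  Position 5 ('c'): new char, reset run to 1
  Position 6 ('c'): continues run of 'c', length=2
  Position 7 ('b'): new char, reset run to 1
Longest run: 'b' with length 3

3


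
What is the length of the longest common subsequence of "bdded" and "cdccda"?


LCS of "bdded" and "cdccda"
DP table:
           c    d    c    c    d    a
      0    0    0    0    0    0    0
  b   0    0    0    0    0    0    0
  d   0    0    1    1    1    1    1
  d   0    0    1    1    1    2    2
  e   0    0    1    1    1    2    2
  d   0    0    1    1    1    2    2
LCS length = dp[5][6] = 2

2


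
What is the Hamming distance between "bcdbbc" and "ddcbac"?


Comparing "bcdbbc" and "ddcbac" position by position:
  Position 0: 'b' vs 'd' => differ
  Position 1: 'c' vs 'd' => differ
  Position 2: 'd' vs 'c' => differ
  Position 3: 'b' vs 'b' => same
  Position 4: 'b' vs 'a' => differ
  Position 5: 'c' vs 'c' => same
Total differences (Hamming distance): 4

4


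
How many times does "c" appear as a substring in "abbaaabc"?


Searching for "c" in "abbaaabc"
Scanning each position:
  Position 0: "a" => no
  Position 1: "b" => no
  Position 2: "b" => no
  Position 3: "a" => no
  Position 4: "a" => no
  Position 5: "a" => no
  Position 6: "b" => no
  Position 7: "c" => MATCH
Total occurrences: 1

1


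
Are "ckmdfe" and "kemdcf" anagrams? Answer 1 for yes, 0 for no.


Strings: "ckmdfe", "kemdcf"
Sorted first:  cdefkm
Sorted second: cdefkm
Sorted forms match => anagrams

1


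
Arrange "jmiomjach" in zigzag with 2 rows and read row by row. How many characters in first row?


Zigzag "jmiomjach" into 2 rows:
Placing characters:
  'j' => row 0
  'm' => row 1
  'i' => row 0
  'o' => row 1
  'm' => row 0
  'j' => row 1
  'a' => row 0
  'c' => row 1
  'h' => row 0
Rows:
  Row 0: "jimah"
  Row 1: "mojc"
First row length: 5

5


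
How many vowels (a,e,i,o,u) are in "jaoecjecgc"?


Input: jaoecjecgc
Checking each character:
  'j' at position 0: consonant
  'a' at position 1: vowel (running total: 1)
  'o' at position 2: vowel (running total: 2)
  'e' at position 3: vowel (running total: 3)
  'c' at position 4: consonant
  'j' at position 5: consonant
  'e' at position 6: vowel (running total: 4)
  'c' at position 7: consonant
  'g' at position 8: consonant
  'c' at position 9: consonant
Total vowels: 4

4


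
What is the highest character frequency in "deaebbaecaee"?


Input: deaebbaecaee
Character counts:
  'a': 3
  'b': 2
  'c': 1
  'd': 1
  'e': 5
Maximum frequency: 5

5


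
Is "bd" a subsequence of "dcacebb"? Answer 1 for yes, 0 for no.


Check if "bd" is a subsequence of "dcacebb"
Greedy scan:
  Position 0 ('d'): no match needed
  Position 1 ('c'): no match needed
  Position 2 ('a'): no match needed
  Position 3 ('c'): no match needed
  Position 4 ('e'): no match needed
  Position 5 ('b'): matches sub[0] = 'b'
  Position 6 ('b'): no match needed
Only matched 1/2 characters => not a subsequence

0


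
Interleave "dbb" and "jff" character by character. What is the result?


Interleaving "dbb" and "jff":
  Position 0: 'd' from first, 'j' from second => "dj"
  Position 1: 'b' from first, 'f' from second => "bf"
  Position 2: 'b' from first, 'f' from second => "bf"
Result: djbfbf

djbfbf


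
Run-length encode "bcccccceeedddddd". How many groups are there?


Input: bcccccceeedddddd
Scanning for consecutive runs:
  Group 1: 'b' x 1 (positions 0-0)
  Group 2: 'c' x 6 (positions 1-6)
  Group 3: 'e' x 3 (positions 7-9)
  Group 4: 'd' x 6 (positions 10-15)
Total groups: 4

4


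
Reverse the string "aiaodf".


Input: aiaodf
Reading characters right to left:
  Position 5: 'f'
  Position 4: 'd'
  Position 3: 'o'
  Position 2: 'a'
  Position 1: 'i'
  Position 0: 'a'
Reversed: fdoaia

fdoaia


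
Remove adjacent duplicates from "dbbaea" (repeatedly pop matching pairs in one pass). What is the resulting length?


Input: dbbaea
Stack-based adjacent duplicate removal:
  Read 'd': push. Stack: d
  Read 'b': push. Stack: db
  Read 'b': matches stack top 'b' => pop. Stack: d
  Read 'a': push. Stack: da
  Read 'e': push. Stack: dae
  Read 'a': push. Stack: daea
Final stack: "daea" (length 4)

4


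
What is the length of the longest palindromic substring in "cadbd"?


Input: "cadbd"
Checking substrings for palindromes:
  [2:5] "dbd" (len 3) => palindrome
Longest palindromic substring: "dbd" with length 3

3


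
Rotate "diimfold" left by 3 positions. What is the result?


Input: "diimfold", rotate left by 3
First 3 characters: "dii"
Remaining characters: "mfold"
Concatenate remaining + first: "mfold" + "dii" = "mfolddii"

mfolddii


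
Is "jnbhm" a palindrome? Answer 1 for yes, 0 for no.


Input: jnbhm
Reversed: mhbnj
  Compare pos 0 ('j') with pos 4 ('m'): MISMATCH
  Compare pos 1 ('n') with pos 3 ('h'): MISMATCH
Result: not a palindrome

0


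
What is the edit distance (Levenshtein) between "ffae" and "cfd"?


Computing edit distance: "ffae" -> "cfd"
DP table:
           c    f    d
      0    1    2    3
  f   1    1    1    2
  f   2    2    1    2
  a   3    3    2    2
  e   4    4    3    3
Edit distance = dp[4][3] = 3

3


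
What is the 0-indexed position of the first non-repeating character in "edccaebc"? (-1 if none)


Input: edccaebc
Character frequencies:
  'a': 1
  'b': 1
  'c': 3
  'd': 1
  'e': 2
Scanning left to right for freq == 1:
  Position 0 ('e'): freq=2, skip
  Position 1 ('d'): unique! => answer = 1

1


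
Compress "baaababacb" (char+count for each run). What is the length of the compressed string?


Input: baaababacb
Runs:
  'b' x 1 => "b1"
  'a' x 3 => "a3"
  'b' x 1 => "b1"
  'a' x 1 => "a1"
  'b' x 1 => "b1"
  'a' x 1 => "a1"
  'c' x 1 => "c1"
  'b' x 1 => "b1"
Compressed: "b1a3b1a1b1a1c1b1"
Compressed length: 16

16


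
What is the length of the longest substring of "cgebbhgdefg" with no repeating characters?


Input: "cgebbhgdefg"
Sliding window (track last position of each char):
  Position 0 ('c'): window [0,0] length 1 -- new best
  Position 1 ('g'): window [0,1] length 2 -- new best
  Position 2 ('e'): window [0,2] length 3 -- new best
  Position 3 ('b'): window [0,3] length 4 -- new best
  Position 4 ('b'): repeat (last at 3), move window start to 4
  Position 4 ('b'): window [4,4] length 1
  Position 5 ('h'): window [4,5] length 2
  Position 6 ('g'): window [4,6] length 3
  Position 7 ('d'): window [4,7] length 4
  Position 8 ('e'): window [4,8] length 5 -- new best
  Position 9 ('f'): window [4,9] length 6 -- new best
  Position 10 ('g'): repeat (last at 6), move window start to 7
  Position 10 ('g'): window [7,10] length 4
Longest substring with no repeats: "bhgdef" with length 6

6
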